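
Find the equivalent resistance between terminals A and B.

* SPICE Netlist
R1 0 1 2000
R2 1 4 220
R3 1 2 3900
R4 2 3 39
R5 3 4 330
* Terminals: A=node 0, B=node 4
Reduce the network between node 0 (A) and node 4 (B) by series/parallel combination:
  Rs1 = R3 + R4 (series, joined only at node 2) = 3900 + 39 = 3939 Ω
  Rs2 = R5 + Rs1 (series, joined only at node 3) = 330 + 3939 = 4269 Ω
  Rp1 = R2 ‖ Rs2 (parallel, both between nodes 1 and 4) = 1/(1/220 + 1/4269) = 209.2 Ω
  Rs3 = R1 + Rp1 (series, joined only at node 1) = 2000 + 209.2 = 2209 Ω
R_eq = 2.209 kΩ

Final answer: 2.209 kΩ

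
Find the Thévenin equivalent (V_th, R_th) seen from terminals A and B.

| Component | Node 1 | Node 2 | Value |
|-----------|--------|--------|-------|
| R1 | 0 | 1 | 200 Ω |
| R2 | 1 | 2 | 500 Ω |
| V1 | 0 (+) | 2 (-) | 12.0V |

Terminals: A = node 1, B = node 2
Step 1 — V_th is the open-circuit voltage V_A - V_B (nothing connected across the terminals).
Nodal analysis, taking node 2 as the 0 V reference.
Source V1 fixes V_0 = 12 V.
KCL at each unknown node (sum of currents leaving = 0; resistances in Ω):
  Node 1: (V_1 - 12)/200 + (V_1 - 0)/500 = 0
Collecting terms: 0.007 × V_1 = 0.06  =>  V_1 = 8.571 V
V_th = V_1 - V_2 = 8.571 - 0 = 8.571 V
Step 2 — R_th: zero the source — replace V1 by a short circuit (node 2 merges into node 0) — and find the resistance seen between A (node 1) and B (node 0).
Reduce the network between node 1 (A) and node 0 (B) by series/parallel combination:
  Rp1 = R1 ‖ R2 (parallel, both between nodes 0 and 1) = 1/(1/200 + 1/500) = 142.9 Ω
R_th = 142.9 Ω

Final answer: V_th = 8.571 V, R_th = 142.9 Ω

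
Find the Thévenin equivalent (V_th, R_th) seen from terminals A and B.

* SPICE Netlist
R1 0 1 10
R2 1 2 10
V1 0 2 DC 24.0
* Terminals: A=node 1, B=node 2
Step 1 — V_th is the open-circuit voltage V_A - V_B (nothing connected across the terminals).
Nodal analysis, taking node 2 as the 0 V reference.
Source V1 fixes V_0 = 24 V.
KCL at each unknown node (sum of currents leaving = 0; resistances in Ω):
  Node 1: (V_1 - 24)/10 + (V_1 - 0)/10 = 0
Collecting terms: 0.2 × V_1 = 2.4  =>  V_1 = 12 V
V_th = V_1 - V_2 = 12 - 0 = 12 V
Step 2 — R_th: zero the source — replace V1 by a short circuit (node 2 merges into node 0) — and find the resistance seen between A (node 1) and B (node 0).
Reduce the network between node 1 (A) and node 0 (B) by series/parallel combination:
  Rp1 = R1 ‖ R2 (parallel, both between nodes 0 and 1) = 1/(1/10 + 1/10) = 5 Ω
R_th = 5 Ω

Final answer: V_th = 12 V, R_th = 5 Ω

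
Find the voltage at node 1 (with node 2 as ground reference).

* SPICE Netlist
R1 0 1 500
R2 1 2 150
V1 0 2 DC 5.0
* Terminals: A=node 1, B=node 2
Nodal analysis, taking node 2 as the 0 V reference.
Source V1 fixes V_0 = 5 V.
KCL at each unknown node (sum of currents leaving = 0; resistances in Ω):
  Node 1: (V_1 - 5)/500 + (V_1 - 0)/150 = 0
Collecting terms: 0.008667 × V_1 = 0.01  =>  V_1 = 1.154 V
The requested potential is V_1 = 1.154 V.

Final answer: V_1 = 1.154 V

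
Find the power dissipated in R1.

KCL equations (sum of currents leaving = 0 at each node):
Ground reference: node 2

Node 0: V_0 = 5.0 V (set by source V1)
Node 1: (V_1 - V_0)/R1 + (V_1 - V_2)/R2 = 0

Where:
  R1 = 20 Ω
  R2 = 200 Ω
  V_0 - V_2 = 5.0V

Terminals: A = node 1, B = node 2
Nodal analysis, taking node 2 as the 0 V reference.
Source V1 fixes V_0 = 5 V.
KCL at each unknown node (sum of currents leaving = 0; resistances in Ω):
  Node 1: (V_1 - 5)/20 + (V_1 - 0)/200 = 0
Collecting terms: 0.055 × V_1 = 0.25  =>  V_1 = 4.545 V
I_R1 = (V_0 - V_1)/R1 = (5 - 4.545)/20 = 0.02273 A
P_R1 = I_R1² × R1 = (0.02273)² × 20 = 0.01033 W

Final answer: 0.01033 W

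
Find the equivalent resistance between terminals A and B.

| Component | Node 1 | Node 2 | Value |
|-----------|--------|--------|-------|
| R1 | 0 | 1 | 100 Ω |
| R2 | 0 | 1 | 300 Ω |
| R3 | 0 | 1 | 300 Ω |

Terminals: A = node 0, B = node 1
Reduce the network between node 0 (A) and node 1 (B) by series/parallel combination:
  Rp1 = R1 ‖ R2 ‖ R3 (parallel, all between nodes 0 and 1) = 1/(1/100 + 1/300 + 1/300) = 60 Ω
R_eq = 60 Ω

Final answer: 60 Ω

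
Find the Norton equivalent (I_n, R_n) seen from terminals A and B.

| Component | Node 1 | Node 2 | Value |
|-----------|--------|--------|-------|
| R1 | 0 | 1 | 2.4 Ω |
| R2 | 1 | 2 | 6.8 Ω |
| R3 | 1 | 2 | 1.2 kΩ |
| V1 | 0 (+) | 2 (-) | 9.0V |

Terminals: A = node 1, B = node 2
Find the Thévenin equivalent first; then I_n = V_th/R_th and R_n = R_th.
Step 1 — V_th is the open-circuit voltage V_A - V_B (nothing connected across the terminals).
Nodal analysis, taking node 2 as the 0 V reference.
Source V1 fixes V_0 = 9 V.
KCL at each unknown node (sum of currents leaving = 0; resistances in Ω):
  Node 1: (V_1 - 9)/2.4 + (V_1 - 0)/6.8 + (V_1 - 0)/1200 = 0
Collecting terms: 0.5646 × V_1 = 3.75  =>  V_1 = 6.642 V
V_th = V_1 - V_2 = 6.642 - 0 = 6.642 V
Step 2 — R_th: zero the source — replace V1 by a short circuit (node 2 merges into node 0) — and find the resistance seen between A (node 1) and B (node 0).
Reduce the network between node 1 (A) and node 0 (B) by series/parallel combination:
  Rp1 = R1 ‖ R2 ‖ R3 (parallel, all between nodes 0 and 1) = 1/(1/2.4 + 1/6.8 + 1/1200) = 1.771 Ω
R_th = 1.771 Ω
I_n = V_th/R_th = 6.642/1.771 = 3.75 A, and R_n = R_th = 1.771 Ω

Final answer: I_n = 3.75 A, R_n = 1.771 Ω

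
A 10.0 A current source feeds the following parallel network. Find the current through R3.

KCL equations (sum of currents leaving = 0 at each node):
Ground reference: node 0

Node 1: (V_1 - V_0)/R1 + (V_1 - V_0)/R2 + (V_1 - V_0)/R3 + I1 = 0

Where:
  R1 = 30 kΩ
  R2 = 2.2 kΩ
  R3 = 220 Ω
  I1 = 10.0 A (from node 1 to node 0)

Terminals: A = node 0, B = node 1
All resistors sit directly between nodes 0 and 1, so they are in parallel and share one voltage V; the full source current 10 A splits among them.
1/R_par = 1/30000 + 1/2200 + 1/220 = 0.005033 S  =>  R_par = 198.7 Ω
V = I × R_par = 10 × 198.7 = 1987 V
I_R3 = V/R3 = 1987/220 = 9.031 A

Final answer: 9.031 A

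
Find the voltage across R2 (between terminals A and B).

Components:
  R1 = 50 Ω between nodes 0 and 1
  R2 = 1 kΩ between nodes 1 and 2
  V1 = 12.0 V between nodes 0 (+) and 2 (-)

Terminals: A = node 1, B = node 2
R1 and R2 are in series across V1 (node 0 → node 1 → node 2), and the output A–B is taken across R2, so this is a voltage divider.
Series current: I = V1/(R1 + R2) = 12/(50 + 1000) = 12/1050 = 0.01143 A
V_R2 = I × R2 = V1 × R2/(R1 + R2) = 12 × 1000/1050 = 11.43 V

Final answer: 11.43 V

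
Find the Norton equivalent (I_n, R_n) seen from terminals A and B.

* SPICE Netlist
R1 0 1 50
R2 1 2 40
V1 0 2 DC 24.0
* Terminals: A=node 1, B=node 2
Find the Thévenin equivalent first; then I_n = V_th/R_th and R_n = R_th.
Step 1 — V_th is the open-circuit voltage V_A - V_B (nothing connected across the terminals).
Nodal analysis, taking node 2 as the 0 V reference.
Source V1 fixes V_0 = 24 V.
KCL at each unknown node (sum of currents leaving = 0; resistances in Ω):
  Node 1: (V_1 - 24)/50 + (V_1 - 0)/40 = 0
Collecting terms: 0.045 × V_1 = 0.48  =>  V_1 = 10.67 V
V_th = V_1 - V_2 = 10.67 - 0 = 10.67 V
Step 2 — R_th: zero the source — replace V1 by a short circuit (node 2 merges into node 0) — and find the resistance seen between A (node 1) and B (node 0).
Reduce the network between node 1 (A) and node 0 (B) by series/parallel combination:
  Rp1 = R1 ‖ R2 (parallel, both between nodes 0 and 1) = 1/(1/50 + 1/40) = 22.22 Ω
R_th = 22.22 Ω
I_n = V_th/R_th = 10.67/22.22 = 0.48 A, and R_n = R_th = 22.22 Ω

Final answer: I_n = 0.48 A, R_n = 22.22 Ω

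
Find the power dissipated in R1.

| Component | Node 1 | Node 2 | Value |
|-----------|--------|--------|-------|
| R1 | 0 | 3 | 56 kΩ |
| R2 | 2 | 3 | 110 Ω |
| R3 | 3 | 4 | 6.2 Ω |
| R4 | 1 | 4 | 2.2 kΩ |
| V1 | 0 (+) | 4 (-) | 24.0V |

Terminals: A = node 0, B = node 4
Nodal analysis, taking node 4 as the 0 V reference.
Source V1 fixes V_0 = 24 V.
KCL at each unknown node (sum of currents leaving = 0; resistances in Ω):
  Node 1: (V_1 - 0)/2200 = 0
  Node 2: (V_2 - V_3)/110 = 0
  Node 3: (V_3 - 24)/56000 + (V_3 - V_2)/110 + (V_3 - 0)/6.2 = 0
Collecting terms (coefficients in siemens):
  0.0004545·V_1 = 0
  0.009091·V_2 - 0.009091·V_3 = 0
  0.1704·V_3 - 0.009091·V_2 = 0.0004286
Solving these 3 simultaneous equations (Gaussian elimination) gives:
  V_1 = 0 V, V_2 = 0.002657 V, V_3 = 0.002657 V
I_R1 = (V_0 - V_3)/R1 = (24 - 0.002657)/56000 = 0.0004285 A
P_R1 = I_R1² × R1 = (0.0004285)² × 56000 = 0.01028 W

Final answer: 0.01028 W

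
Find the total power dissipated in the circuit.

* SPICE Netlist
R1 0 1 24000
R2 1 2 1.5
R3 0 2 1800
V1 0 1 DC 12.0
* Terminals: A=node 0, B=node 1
Nodal analysis, taking node 1 as the 0 V reference.
Source V1 fixes V_0 = 12 V.
KCL at each unknown node (sum of currents leaving = 0; resistances in Ω):
  Node 2: (V_2 - 0)/1.5 + (V_2 - 12)/1800 = 0
Collecting terms: 0.6672 × V_2 = 0.006667  =>  V_2 = 0.009992 V
Power in each resistor, P = (ΔV)²/R:
  P_R1 = (12 - 0)²/24000 = 0.006 W
  P_R2 = (0 - 0.009992)²/1.5 = 0.00006656 W
  P_R3 = (12 - 0.009992)²/1800 = 0.07987 W
P_total = P_R1 + P_R2 + P_R3 = 0.08593 W

Final answer: 0.08593 W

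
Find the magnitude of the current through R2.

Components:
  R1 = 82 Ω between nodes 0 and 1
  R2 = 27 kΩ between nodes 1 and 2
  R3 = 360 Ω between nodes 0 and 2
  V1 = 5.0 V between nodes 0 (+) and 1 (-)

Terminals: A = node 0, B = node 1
Nodal analysis, taking node 1 as the 0 V reference.
Source V1 fixes V_0 = 5 V.
KCL at each unknown node (sum of currents leaving = 0; resistances in Ω):
  Node 2: (V_2 - 0)/27000 + (V_2 - 5)/360 = 0
Collecting terms: 0.002815 × V_2 = 0.01389  =>  V_2 = 4.934 V
I_R2 = (V_1 - V_2)/R2 = (0 - 4.934)/27000 = -0.0001827 A
|I_R2| = 0.0001827 A

Final answer: |I_R2| = 0.0001827 A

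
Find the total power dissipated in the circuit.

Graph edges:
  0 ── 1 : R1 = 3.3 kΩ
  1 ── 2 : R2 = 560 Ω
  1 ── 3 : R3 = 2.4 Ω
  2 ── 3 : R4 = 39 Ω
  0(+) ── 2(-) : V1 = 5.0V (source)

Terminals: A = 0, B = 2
Nodal analysis, taking node 2 as the 0 V reference.
Source V1 fixes V_0 = 5 V.
KCL at each unknown node (sum of currents leaving = 0; resistances in Ω):
  Node 1: (V_1 - 5)/3300 + (V_1 - 0)/560 + (V_1 - V_3)/2.4 = 0
  Node 3: (V_3 - V_1)/2.4 + (V_3 - 0)/39 = 0
Collecting terms (coefficients in siemens):
  0.4188·V_1 - 0.4167·V_3 = 0.001515
  0.4423·V_3 - 0.4167·V_1 = 0
Determinant D = (0.4188)(0.4423) - (-0.4167)(-0.4167) = 0.01161
V_1 = [(0.001515)(0.4423) - (-0.4167)(0)]/D = 0.05773 V
V_3 = [(0.4188)(0) - (0.001515)(-0.4167)]/D = 0.05439 V
Power in each resistor, P = (ΔV)²/R:
  P_R1 = (5 - 0.05773)²/3300 = 0.007402 W
  P_R2 = (0.05773 - 0)²/560 = 0.000005952 W
  P_R3 = (0.05773 - 0.05439)²/2.4 = 0.000004668 W
  P_R4 = (0 - 0.05439)²/39 = 0.00007585 W
P_total = P_R1 + P_R2 + P_R3 + P_R4 = 0.007488 W

Final answer: 0.007488 W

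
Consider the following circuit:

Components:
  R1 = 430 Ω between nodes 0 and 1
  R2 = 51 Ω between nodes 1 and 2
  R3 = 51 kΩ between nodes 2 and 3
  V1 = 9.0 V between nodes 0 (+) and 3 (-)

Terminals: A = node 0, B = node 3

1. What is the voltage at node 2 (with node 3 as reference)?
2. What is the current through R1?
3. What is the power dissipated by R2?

Nodal analysis, taking node 3 as the 0 V reference.
Source V1 fixes V_0 = 9 V.
KCL at each unknown node (sum of currents leaving = 0; resistances in Ω):
  Node 1: (V_1 - 9)/430 + (V_1 - V_2)/51 = 0
  Node 2: (V_2 - V_1)/51 + (V_2 - 0)/51000 = 0
Collecting terms (coefficients in siemens):
  0.02193·V_1 - 0.01961·V_2 = 0.02093
  0.01963·V_2 - 0.01961·V_1 = 0
Determinant D = (0.02193)(0.01963) - (-0.01961)(-0.01961) = 0.00004603
V_1 = [(0.02093)(0.01963) - (-0.01961)(0)]/D = 8.925 V
V_2 = [(0.02193)(0) - (0.02093)(-0.01961)]/D = 8.916 V
Part 1:
  Read off the nodal solution: V_2 = 8.916 V
Part 2:
  I_R1 = (V_0 - V_1)/R1 = (9 - 8.925)/430 = 0.0001748 A
  Magnitude: I_R1 = 0.0001748 A
Part 3:
  I_R2 = (V_1 - V_2)/R2 = (8.925 - 8.916)/51 = 0.0001748 A
  P_R2 = I_R2² × R2 = (0.0001748)² × 51 = 0.000001559 W

Final answers:
1. V_2 = 8.916 V
2. I_R1 = 0.0001748 A
3. P_R2 = 1.559e-06 W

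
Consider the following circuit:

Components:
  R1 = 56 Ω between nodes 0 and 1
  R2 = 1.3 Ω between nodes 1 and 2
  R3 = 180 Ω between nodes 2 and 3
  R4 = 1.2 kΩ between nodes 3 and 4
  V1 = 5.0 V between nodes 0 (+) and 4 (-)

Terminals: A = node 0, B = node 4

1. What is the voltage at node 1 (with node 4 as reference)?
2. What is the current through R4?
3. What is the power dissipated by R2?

Nodal analysis, taking node 4 as the 0 V reference.
Source V1 fixes V_0 = 5 V.
KCL at each unknown node (sum of currents leaving = 0; resistances in Ω):
  Node 1: (V_1 - 5)/56 + (V_1 - V_2)/1.3 = 0
  Node 2: (V_2 - V_1)/1.3 + (V_2 - V_3)/180 = 0
  Node 3: (V_3 - V_2)/180 + (V_3 - 0)/1200 = 0
Collecting terms (coefficients in siemens):
  0.7871·V_1 - 0.7692·V_2 = 0.08929
  0.7748·V_2 - 0.7692·V_1 - 0.005556·V_3 = 0
  0.006389·V_3 - 0.005556·V_2 = 0
Solving these 3 simultaneous equations (Gaussian elimination) gives:
  V_1 = 4.805 V, V_2 = 4.801 V, V_3 = 4.174 V
Part 1:
  Read off the nodal solution: V_1 = 4.805 V
Part 2:
  I_R4 = (V_3 - V_4)/R4 = (4.174 - 0)/1200 = 0.003479 A
  Magnitude: I_R4 = 0.003479 A
Part 3:
  I_R2 = (V_1 - V_2)/R2 = (4.805 - 4.801)/1.3 = 0.003479 A
  P_R2 = I_R2² × R2 = (0.003479)² × 1.3 = 0.00001573 W

Final answers:
1. V_1 = 4.805 V
2. I_R4 = 0.003479 A
3. P_R2 = 1.573e-05 W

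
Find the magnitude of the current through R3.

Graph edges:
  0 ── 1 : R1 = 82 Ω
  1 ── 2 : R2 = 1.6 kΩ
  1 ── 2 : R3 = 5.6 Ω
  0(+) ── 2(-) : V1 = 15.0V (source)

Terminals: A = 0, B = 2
Nodal analysis, taking node 2 as the 0 V reference.
Source V1 fixes V_0 = 15 V.
KCL at each unknown node (sum of currents leaving = 0; resistances in Ω):
  Node 1: (V_1 - 15)/82 + (V_1 - 0)/1600 + (V_1 - 0)/5.6 = 0
Collecting terms: 0.1914 × V_1 = 0.1829  =>  V_1 = 0.9558 V
I_R3 = (V_1 - V_2)/R3 = (0.9558 - 0)/5.6 = 0.1707 A
|I_R3| = 0.1707 A

Final answer: |I_R3| = 0.1707 A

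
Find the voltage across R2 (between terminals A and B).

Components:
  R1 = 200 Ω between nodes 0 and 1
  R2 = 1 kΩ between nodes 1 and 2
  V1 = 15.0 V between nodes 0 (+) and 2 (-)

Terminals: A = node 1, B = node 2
R1 and R2 are in series across V1 (node 0 → node 1 → node 2), and the output A–B is taken across R2, so this is a voltage divider.
Series current: I = V1/(R1 + R2) = 15/(200 + 1000) = 15/1200 = 0.0125 A
V_R2 = I × R2 = V1 × R2/(R1 + R2) = 15 × 1000/1200 = 12.5 V

Final answer: 12.5 V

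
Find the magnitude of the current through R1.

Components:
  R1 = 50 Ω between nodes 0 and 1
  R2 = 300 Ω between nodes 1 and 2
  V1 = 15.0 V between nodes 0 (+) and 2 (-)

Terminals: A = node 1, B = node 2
Nodal analysis, taking node 2 as the 0 V reference.
Source V1 fixes V_0 = 15 V.
KCL at each unknown node (sum of currents leaving = 0; resistances in Ω):
  Node 1: (V_1 - 15)/50 + (V_1 - 0)/300 = 0
Collecting terms: 0.02333 × V_1 = 0.3  =>  V_1 = 12.86 V
I_R1 = (V_0 - V_1)/R1 = (15 - 12.86)/50 = 0.04286 A
|I_R1| = 0.04286 A

Final answer: |I_R1| = 0.04286 A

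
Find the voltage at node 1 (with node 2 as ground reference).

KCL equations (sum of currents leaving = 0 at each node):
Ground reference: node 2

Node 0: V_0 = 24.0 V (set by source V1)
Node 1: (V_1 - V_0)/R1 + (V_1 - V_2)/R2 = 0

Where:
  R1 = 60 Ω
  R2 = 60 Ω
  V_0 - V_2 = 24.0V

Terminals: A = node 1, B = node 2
Nodal analysis, taking node 2 as the 0 V reference.
Source V1 fixes V_0 = 24 V.
KCL at each unknown node (sum of currents leaving = 0; resistances in Ω):
  Node 1: (V_1 - 24)/60 + (V_1 - 0)/60 = 0
Collecting terms: 0.03333 × V_1 = 0.4  =>  V_1 = 12 V
The requested potential is V_1 = 12 V.

Final answer: V_1 = 12 V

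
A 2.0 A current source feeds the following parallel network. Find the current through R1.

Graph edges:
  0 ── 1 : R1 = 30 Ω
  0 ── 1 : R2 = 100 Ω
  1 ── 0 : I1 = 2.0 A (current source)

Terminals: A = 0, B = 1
All resistors sit directly between nodes 0 and 1, so they are in parallel and share one voltage V; the full source current 2 A splits among them.
1/R_par = 1/30 + 1/100 = 0.04333 S  =>  R_par = 23.08 Ω
V = I × R_par = 2 × 23.08 = 46.15 V
I_R1 = V/R1 = 46.15/30 = 1.538 A

Final answer: 1.538 A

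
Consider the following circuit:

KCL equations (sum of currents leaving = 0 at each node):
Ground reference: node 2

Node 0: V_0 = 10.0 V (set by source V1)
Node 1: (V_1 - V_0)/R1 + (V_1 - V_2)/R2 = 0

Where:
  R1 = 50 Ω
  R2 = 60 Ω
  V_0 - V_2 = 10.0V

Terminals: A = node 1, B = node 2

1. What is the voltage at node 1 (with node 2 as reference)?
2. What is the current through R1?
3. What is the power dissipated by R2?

Nodal analysis, taking node 2 as the 0 V reference.
Source V1 fixes V_0 = 10 V.
KCL at each unknown node (sum of currents leaving = 0; resistances in Ω):
  Node 1: (V_1 - 10)/50 + (V_1 - 0)/60 = 0
Collecting terms: 0.03667 × V_1 = 0.2  =>  V_1 = 5.455 V
Part 1:
  Read off the nodal solution: V_1 = 5.455 V
Part 2:
  I_R1 = (V_0 - V_1)/R1 = (10 - 5.455)/50 = 0.09091 A
  Magnitude: I_R1 = 0.09091 A
Part 3:
  I_R2 = (V_1 - V_2)/R2 = (5.455 - 0)/60 = 0.09091 A
  P_R2 = I_R2² × R2 = (0.09091)² × 60 = 0.4959 W

Final answers:
1. V_1 = 5.455 V
2. I_R1 = 0.09091 A
3. P_R2 = 0.4959 W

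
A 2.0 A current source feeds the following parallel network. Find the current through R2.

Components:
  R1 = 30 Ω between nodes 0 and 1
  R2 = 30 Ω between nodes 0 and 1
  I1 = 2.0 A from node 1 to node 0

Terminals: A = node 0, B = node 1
All resistors sit directly between nodes 0 and 1, so they are in parallel and share one voltage V; the full source current 2 A splits among them.
1/R_par = 1/30 + 1/30 = 0.06667 S  =>  R_par = 15 Ω
V = I × R_par = 2 × 15 = 30 V
I_R2 = V/R2 = 30/30 = 1 A

Final answer: 1 A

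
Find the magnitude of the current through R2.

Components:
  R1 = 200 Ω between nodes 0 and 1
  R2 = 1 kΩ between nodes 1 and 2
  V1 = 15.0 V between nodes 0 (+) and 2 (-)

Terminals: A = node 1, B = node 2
Nodal analysis, taking node 2 as the 0 V reference.
Source V1 fixes V_0 = 15 V.
KCL at each unknown node (sum of currents leaving = 0; resistances in Ω):
  Node 1: (V_1 - 15)/200 + (V_1 - 0)/1000 = 0
Collecting terms: 0.006 × V_1 = 0.075  =>  V_1 = 12.5 V
I_R2 = (V_1 - V_2)/R2 = (12.5 - 0)/1000 = 0.0125 A
|I_R2| = 0.0125 A

Final answer: |I_R2| = 0.0125 A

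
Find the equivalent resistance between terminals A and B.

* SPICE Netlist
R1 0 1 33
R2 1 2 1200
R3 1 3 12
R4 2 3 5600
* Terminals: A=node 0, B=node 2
Reduce the network between node 0 (A) and node 2 (B) by series/parallel combination:
  Rs1 = R3 + R4 (series, joined only at node 3) = 12 + 5600 = 5612 Ω
  Rp1 = R2 ‖ Rs1 (parallel, both between nodes 1 and 2) = 1/(1/1200 + 1/5612) = 988.6 Ω
  Rs2 = R1 + Rp1 (series, joined only at node 1) = 33 + 988.6 = 1022 Ω
R_eq = 1.022 kΩ

Final answer: 1.022 kΩ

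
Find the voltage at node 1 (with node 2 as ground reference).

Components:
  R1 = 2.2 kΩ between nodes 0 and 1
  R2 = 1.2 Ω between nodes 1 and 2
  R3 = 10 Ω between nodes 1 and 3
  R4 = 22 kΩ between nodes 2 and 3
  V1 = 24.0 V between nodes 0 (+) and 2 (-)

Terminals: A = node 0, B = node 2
Nodal analysis, taking node 2 as the 0 V reference.
Source V1 fixes V_0 = 24 V.
KCL at each unknown node (sum of currents leaving = 0; resistances in Ω):
  Node 1: (V_1 - 24)/2200 + (V_1 - 0)/1.2 + (V_1 - V_3)/10 = 0
  Node 3: (V_3 - V_1)/10 + (V_3 - 0)/22000 = 0
Collecting terms (coefficients in siemens):
  0.9338·V_1 - 0.1·V_3 = 0.01091
  0.1·V_3 - 0.1·V_1 = 0
Determinant D = (0.9338)(0.1) - (-0.1)(-0.1) = 0.08342
V_1 = [(0.01091)(0.1) - (-0.1)(0)]/D = 0.01308 V
V_3 = [(0.9338)(0) - (0.01091)(-0.1)]/D = 0.01308 V
The requested potential is V_1 = 0.01308 V.

Final answer: V_1 = 0.01308 V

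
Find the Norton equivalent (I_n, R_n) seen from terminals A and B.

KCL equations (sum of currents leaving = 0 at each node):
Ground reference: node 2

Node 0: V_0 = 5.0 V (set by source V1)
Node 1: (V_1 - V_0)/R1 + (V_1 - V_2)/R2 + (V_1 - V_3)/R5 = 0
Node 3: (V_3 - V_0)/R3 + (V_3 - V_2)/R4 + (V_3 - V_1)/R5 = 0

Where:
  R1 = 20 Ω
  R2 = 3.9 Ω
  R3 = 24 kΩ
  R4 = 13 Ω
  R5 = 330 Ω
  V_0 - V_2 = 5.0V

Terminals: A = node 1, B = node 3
Find the Thévenin equivalent first; then I_n = V_th/R_th and R_n = R_th.
Step 1 — V_th is the open-circuit voltage V_A - V_B (nothing connected across the terminals).
Nodal analysis, taking node 2 as the 0 V reference.
Source V1 fixes V_0 = 5 V.
KCL at each unknown node (sum of currents leaving = 0; resistances in Ω):
  Node 1: (V_1 - 5)/20 + (V_1 - 0)/3.9 + (V_1 - V_3)/330 = 0
  Node 3: (V_3 - 5)/24000 + (V_3 - 0)/13 + (V_3 - V_1)/330 = 0
Collecting terms (coefficients in siemens):
  0.3094·V_1 - 0.00303·V_3 = 0.25
  0.08·V_3 - 0.00303·V_1 = 0.0002083
Determinant D = (0.3094)(0.08) - (-0.00303)(-0.00303) = 0.02474
V_1 = [(0.25)(0.08) - (-0.00303)(0.0002083)]/D = 0.8082 V
V_3 = [(0.3094)(0.0002083) - (0.25)(-0.00303)]/D = 0.03322 V
V_th = V_1 - V_3 = 0.8082 - 0.03322 = 0.775 V
Step 2 — R_th: zero the source — replace V1 by a short circuit (node 2 merges into node 0) — and find the resistance seen between A (node 1) and B (node 3).
Reduce the network between node 1 (A) and node 3 (B) by series/parallel combination:
  Rp1 = R1 ‖ R2 (parallel, both between nodes 0 and 1) = 1/(1/20 + 1/3.9) = 3.264 Ω
  Rp2 = R3 ‖ R4 (parallel, both between nodes 0 and 3) = 1/(1/24000 + 1/13) = 12.99 Ω
  Rs1 = Rp1 + Rp2 (series, joined only at node 0) = 3.264 + 12.99 = 16.26 Ω
  Rp3 = R5 ‖ Rs1 (parallel, both between nodes 1 and 3) = 1/(1/330 + 1/16.26) = 15.49 Ω
R_th = 15.49 Ω
I_n = V_th/R_th = 0.775/15.49 = 0.05002 A, and R_n = R_th = 15.49 Ω

Final answer: I_n = 0.05002 A, R_n = 15.49 Ω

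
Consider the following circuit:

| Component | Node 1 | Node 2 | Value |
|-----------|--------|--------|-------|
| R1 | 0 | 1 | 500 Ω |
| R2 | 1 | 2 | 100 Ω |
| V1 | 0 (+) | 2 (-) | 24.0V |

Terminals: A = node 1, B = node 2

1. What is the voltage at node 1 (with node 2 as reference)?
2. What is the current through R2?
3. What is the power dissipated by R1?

Nodal analysis, taking node 2 as the 0 V reference.
Source V1 fixes V_0 = 24 V.
KCL at each unknown node (sum of currents leaving = 0; resistances in Ω):
  Node 1: (V_1 - 24)/500 + (V_1 - 0)/100 = 0
Collecting terms: 0.012 × V_1 = 0.048  =>  V_1 = 4 V
Part 1:
  Read off the nodal solution: V_1 = 4 V
Part 2:
  I_R2 = (V_1 - V_2)/R2 = (4 - 0)/100 = 0.04 A
  Magnitude: I_R2 = 0.04 A
Part 3:
  I_R1 = (V_0 - V_1)/R1 = (24 - 4)/500 = 0.04 A
  P_R1 = I_R1² × R1 = (0.04)² × 500 = 0.8 W

Final answers:
1. V_1 = 4 V
2. I_R2 = 0.04 A
3. P_R1 = 0.8 W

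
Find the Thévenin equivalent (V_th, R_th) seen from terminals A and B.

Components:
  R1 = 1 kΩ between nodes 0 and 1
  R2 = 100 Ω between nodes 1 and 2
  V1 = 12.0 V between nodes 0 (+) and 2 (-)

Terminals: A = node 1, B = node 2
Step 1 — V_th is the open-circuit voltage V_A - V_B (nothing connected across the terminals).
Nodal analysis, taking node 2 as the 0 V reference.
Source V1 fixes V_0 = 12 V.
KCL at each unknown node (sum of currents leaving = 0; resistances in Ω):
  Node 1: (V_1 - 12)/1000 + (V_1 - 0)/100 = 0
Collecting terms: 0.011 × V_1 = 0.012  =>  V_1 = 1.091 V
V_th = V_1 - V_2 = 1.091 - 0 = 1.091 V
Step 2 — R_th: zero the source — replace V1 by a short circuit (node 2 merges into node 0) — and find the resistance seen between A (node 1) and B (node 0).
Reduce the network between node 1 (A) and node 0 (B) by series/parallel combination:
  Rp1 = R1 ‖ R2 (parallel, both between nodes 0 and 1) = 1/(1/1000 + 1/100) = 90.91 Ω
R_th = 90.91 Ω

Final answer: V_th = 1.091 V, R_th = 90.91 Ω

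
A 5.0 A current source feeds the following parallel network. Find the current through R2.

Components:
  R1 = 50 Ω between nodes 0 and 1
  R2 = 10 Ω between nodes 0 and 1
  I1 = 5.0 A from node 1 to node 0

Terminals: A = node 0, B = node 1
All resistors sit directly between nodes 0 and 1, so they are in parallel and share one voltage V; the full source current 5 A splits among them.
1/R_par = 1/50 + 1/10 = 0.12 S  =>  R_par = 8.333 Ω
V = I × R_par = 5 × 8.333 = 41.67 V
I_R2 = V/R2 = 41.67/10 = 4.167 A

Final answer: 4.167 A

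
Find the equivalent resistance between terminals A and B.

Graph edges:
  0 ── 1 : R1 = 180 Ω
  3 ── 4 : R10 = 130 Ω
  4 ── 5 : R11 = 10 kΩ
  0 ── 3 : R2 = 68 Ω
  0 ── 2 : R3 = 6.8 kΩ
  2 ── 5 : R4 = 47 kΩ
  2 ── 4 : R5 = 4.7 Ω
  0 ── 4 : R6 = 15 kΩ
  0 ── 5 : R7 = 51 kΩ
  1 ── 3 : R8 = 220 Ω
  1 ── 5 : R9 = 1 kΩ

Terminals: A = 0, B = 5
The network is not a plain series/parallel combination. Inject a 1 A test current into terminal A (node 0) and return it from terminal B (node 5); then R_eq = V_A / (1 A).
Nodal analysis, taking node 5 as the 0 V reference.
Current source I_test pushes 1 A into node 0 and draws it out of node 5.
KCL at each unknown node (sum of currents leaving = 0; resistances in Ω):
  Node 0: (V_0 - V_1)/180 + (V_0 - V_3)/68 + (V_0 - V_2)/6800 + (V_0 - V_4)/15000 + (V_0 - 0)/51000 - 1 = 0
  Node 1: (V_1 - V_0)/180 + (V_1 - V_3)/220 + (V_1 - 0)/1000 = 0
  Node 2: (V_2 - V_0)/6800 + (V_2 - 0)/47000 + (V_2 - V_4)/4.7 = 0
  Node 3: (V_3 - V_0)/68 + (V_3 - V_1)/220 + (V_3 - V_4)/130 = 0
  Node 4: (V_4 - V_0)/15000 + (V_4 - V_2)/4.7 + (V_4 - V_3)/130 + (V_4 - 0)/10000 = 0
Collecting terms (coefficients in siemens):
  0.02049·V_0 - 0.005556·V_1 - 0.0001471·V_2 - 0.01471·V_3 - 0.00006667·V_4 = 1
  0.0111·V_1 - 0.005556·V_0 - 0.004545·V_3 = 0
  0.2129·V_2 - 0.0001471·V_0 - 0.2128·V_4 = 0
  0.02694·V_3 - 0.01471·V_0 - 0.004545·V_1 - 0.007692·V_4 = 0
  0.2206·V_4 - 0.00006667·V_0 - 0.2128·V_2 - 0.007692·V_3 = 0
Solving these 5 simultaneous equations (Gaussian elimination) gives:
  V_0 = 967.7 V, V_1 = 868.8 V, V_2 = 925.5 V, V_3 = 939 V
  V_4 = 925.6 V
R_eq = V_0 / 1 A = 967.7 Ω

Final answer: 967.7 Ω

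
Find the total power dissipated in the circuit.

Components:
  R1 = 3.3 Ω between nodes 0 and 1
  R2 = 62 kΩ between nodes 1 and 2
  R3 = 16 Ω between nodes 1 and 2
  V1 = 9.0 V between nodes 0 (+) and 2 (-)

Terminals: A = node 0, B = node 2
Nodal analysis, taking node 2 as the 0 V reference.
Source V1 fixes V_0 = 9 V.
KCL at each unknown node (sum of currents leaving = 0; resistances in Ω):
  Node 1: (V_1 - 9)/3.3 + (V_1 - 0)/62000 + (V_1 - 0)/16 = 0
Collecting terms: 0.3655 × V_1 = 2.727  =>  V_1 = 7.461 V
Power in each resistor, P = (ΔV)²/R:
  P_R1 = (9 - 7.461)²/3.3 = 0.7179 W
  P_R2 = (7.461 - 0)²/62000 = 0.0008978 W
  P_R3 = (7.461 - 0)²/16 = 3.479 W
P_total = P_R1 + P_R2 + P_R3 = 4.198 W

Final answer: 4.198 W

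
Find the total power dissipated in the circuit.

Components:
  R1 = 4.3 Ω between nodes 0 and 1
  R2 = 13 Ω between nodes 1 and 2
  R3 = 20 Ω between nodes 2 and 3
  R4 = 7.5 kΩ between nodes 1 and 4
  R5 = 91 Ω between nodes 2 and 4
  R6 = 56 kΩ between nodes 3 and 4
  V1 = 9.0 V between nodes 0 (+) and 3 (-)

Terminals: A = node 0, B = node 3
Nodal analysis, taking node 3 as the 0 V reference.
Source V1 fixes V_0 = 9 V.
KCL at each unknown node (sum of currents leaving = 0; resistances in Ω):
  Node 1: (V_1 - 9)/4.3 + (V_1 - V_2)/13 + (V_1 - V_4)/7500 = 0
  Node 2: (V_2 - V_1)/13 + (V_2 - 0)/20 + (V_2 - V_4)/91 = 0
  Node 4: (V_4 - V_1)/7500 + (V_4 - V_2)/91 + (V_4 - 0)/56000 = 0
Collecting terms (coefficients in siemens):
  0.3096·V_1 - 0.07692·V_2 - 0.0001333·V_4 = 2.093
  0.1379·V_2 - 0.07692·V_1 - 0.01099·V_4 = 0
  0.01114·V_4 - 0.0001333·V_1 - 0.01099·V_2 = 0
Solving these 3 simultaneous equations (Gaussian elimination) gives:
  V_1 = 7.962 V, V_2 = 4.828 V, V_4 = 4.858 V
Power in each resistor, P = (ΔV)²/R:
  P_R1 = (9 - 7.962)²/4.3 = 0.2507 W
  P_R2 = (7.962 - 4.828)²/13 = 0.7555 W
  P_R3 = (4.828 - 0)²/20 = 1.165 W
  P_R4 = (7.962 - 4.858)²/7500 = 0.001285 W
  P_R5 = (4.828 - 4.858)²/91 = 0.000009738 W
  P_R6 = (0 - 4.858)²/56000 = 0.0004214 W
P_total = P_R1 + P_R2 + P_R3 + P_R4 + P_R5 + P_R6 = 2.173 W

Final answer: 2.173 W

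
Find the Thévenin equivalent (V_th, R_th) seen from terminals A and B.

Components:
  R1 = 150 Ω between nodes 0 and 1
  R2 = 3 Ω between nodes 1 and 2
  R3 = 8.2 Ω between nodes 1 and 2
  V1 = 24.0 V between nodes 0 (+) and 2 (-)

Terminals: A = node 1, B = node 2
Step 1 — V_th is the open-circuit voltage V_A - V_B (nothing connected across the terminals).
Nodal analysis, taking node 2 as the 0 V reference.
Source V1 fixes V_0 = 24 V.
KCL at each unknown node (sum of currents leaving = 0; resistances in Ω):
  Node 1: (V_1 - 24)/150 + (V_1 - 0)/3 + (V_1 - 0)/8.2 = 0
Collecting terms: 0.462 × V_1 = 0.16  =>  V_1 = 0.3464 V
V_th = V_1 - V_2 = 0.3464 - 0 = 0.3464 V
Step 2 — R_th: zero the source — replace V1 by a short circuit (node 2 merges into node 0) — and find the resistance seen between A (node 1) and B (node 0).
Reduce the network between node 1 (A) and node 0 (B) by series/parallel combination:
  Rp1 = R1 ‖ R2 ‖ R3 (parallel, all between nodes 0 and 1) = 1/(1/150 + 1/3 + 1/8.2) = 2.165 Ω
R_th = 2.165 Ω

Final answer: V_th = 0.3464 V, R_th = 2.165 Ω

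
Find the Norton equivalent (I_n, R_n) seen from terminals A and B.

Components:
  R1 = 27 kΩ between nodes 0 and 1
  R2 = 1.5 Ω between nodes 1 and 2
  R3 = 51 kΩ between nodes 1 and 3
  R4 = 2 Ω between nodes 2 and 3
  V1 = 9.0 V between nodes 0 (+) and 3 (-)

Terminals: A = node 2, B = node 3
Find the Thévenin equivalent first; then I_n = V_th/R_th and R_n = R_th.
Step 1 — V_th is the open-circuit voltage V_A - V_B (nothing connected across the terminals).
Nodal analysis, taking node 3 as the 0 V reference.
Source V1 fixes V_0 = 9 V.
KCL at each unknown node (sum of currents leaving = 0; resistances in Ω):
  Node 1: (V_1 - 9)/27000 + (V_1 - V_2)/1.5 + (V_1 - 0)/51000 = 0
  Node 2: (V_2 - V_1)/1.5 + (V_2 - 0)/2 = 0
Collecting terms (coefficients in siemens):
  0.6667·V_1 - 0.6667·V_2 = 0.0003333
  1.167·V_2 - 0.6667·V_1 = 0
Determinant D = (0.6667)(1.167) - (-0.6667)(-0.6667) = 0.3334
V_1 = [(0.0003333)(1.167) - (-0.6667)(0)]/D = 0.001166 V
V_2 = [(0.6667)(0) - (0.0003333)(-0.6667)]/D = 0.0006665 V
V_th = V_2 - V_3 = 0.0006665 - 0 = 0.0006665 V
Step 2 — R_th: zero the source — replace V1 by a short circuit (node 3 merges into node 0) — and find the resistance seen between A (node 2) and B (node 0).
Reduce the network between node 2 (A) and node 0 (B) by series/parallel combination:
  Rp1 = R1 ‖ R3 (parallel, both between nodes 0 and 1) = 1/(1/27000 + 1/51000) = 17650 Ω
  Rs1 = R2 + Rp1 (series, joined only at node 1) = 1.5 + 17650 = 17660 Ω
  Rp2 = R4 ‖ Rs1 (parallel, both between nodes 0 and 2) = 1/(1/2 + 1/17660) = 2 Ω
R_th = 2 Ω
I_n = V_th/R_th = 0.0006665/2 = 0.0003333 A, and R_n = R_th = 2 Ω

Final answer: I_n = 0.0003333 A, R_n = 2 Ω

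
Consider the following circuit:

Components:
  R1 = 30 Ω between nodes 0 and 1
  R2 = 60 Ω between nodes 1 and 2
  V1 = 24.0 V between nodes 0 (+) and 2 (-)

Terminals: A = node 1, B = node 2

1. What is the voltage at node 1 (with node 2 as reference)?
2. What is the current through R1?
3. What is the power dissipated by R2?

Nodal analysis, taking node 2 as the 0 V reference.
Source V1 fixes V_0 = 24 V.
KCL at each unknown node (sum of currents leaving = 0; resistances in Ω):
  Node 1: (V_1 - 24)/30 + (V_1 - 0)/60 = 0
Collecting terms: 0.05 × V_1 = 0.8  =>  V_1 = 16 V
Part 1:
  Read off the nodal solution: V_1 = 16 V
Part 2:
  I_R1 = (V_0 - V_1)/R1 = (24 - 16)/30 = 0.2667 A
  Magnitude: I_R1 = 0.2667 A
Part 3:
  I_R2 = (V_1 - V_2)/R2 = (16 - 0)/60 = 0.2667 A
  P_R2 = I_R2² × R2 = (0.2667)² × 60 = 4.267 W

Final answers:
1. V_1 = 16 V
2. I_R1 = 0.2667 A
3. P_R2 = 4.267 W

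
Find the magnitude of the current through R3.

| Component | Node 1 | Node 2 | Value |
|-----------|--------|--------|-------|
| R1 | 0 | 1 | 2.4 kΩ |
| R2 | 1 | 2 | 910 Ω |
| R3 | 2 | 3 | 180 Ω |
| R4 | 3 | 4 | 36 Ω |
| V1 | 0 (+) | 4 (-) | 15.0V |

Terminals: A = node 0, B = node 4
Nodal analysis, taking node 4 as the 0 V reference.
Source V1 fixes V_0 = 15 V.
KCL at each unknown node (sum of currents leaving = 0; resistances in Ω):
  Node 1: (V_1 - 15)/2400 + (V_1 - V_2)/910 = 0
  Node 2: (V_2 - V_1)/910 + (V_2 - V_3)/180 = 0
  Node 3: (V_3 - V_2)/180 + (V_3 - 0)/36 = 0
Collecting terms (coefficients in siemens):
  0.001516·V_1 - 0.001099·V_2 = 0.00625
  0.006654·V_2 - 0.001099·V_1 - 0.005556·V_3 = 0
  0.03333·V_3 - 0.005556·V_2 = 0
Solving these 3 simultaneous equations (Gaussian elimination) gives:
  V_1 = 4.79 V, V_2 = 0.9189 V, V_3 = 0.1531 V
I_R3 = (V_2 - V_3)/R3 = (0.9189 - 0.1531)/180 = 0.004254 A
|I_R3| = 0.004254 A

Final answer: |I_R3| = 0.004254 A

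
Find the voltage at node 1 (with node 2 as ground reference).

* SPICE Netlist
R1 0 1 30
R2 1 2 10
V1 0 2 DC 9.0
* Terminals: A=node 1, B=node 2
Nodal analysis, taking node 2 as the 0 V reference.
Source V1 fixes V_0 = 9 V.
KCL at each unknown node (sum of currents leaving = 0; resistances in Ω):
  Node 1: (V_1 - 9)/30 + (V_1 - 0)/10 = 0
Collecting terms: 0.1333 × V_1 = 0.3  =>  V_1 = 2.25 V
The requested potential is V_1 = 2.25 V.

Final answer: V_1 = 2.25 V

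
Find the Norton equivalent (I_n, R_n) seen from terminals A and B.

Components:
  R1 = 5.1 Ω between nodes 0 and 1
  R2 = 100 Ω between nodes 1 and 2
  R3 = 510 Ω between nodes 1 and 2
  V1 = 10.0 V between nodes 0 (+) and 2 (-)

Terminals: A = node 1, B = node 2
Find the Thévenin equivalent first; then I_n = V_th/R_th and R_n = R_th.
Step 1 — V_th is the open-circuit voltage V_A - V_B (nothing connected across the terminals).
Nodal analysis, taking node 2 as the 0 V reference.
Source V1 fixes V_0 = 10 V.
KCL at each unknown node (sum of currents leaving = 0; resistances in Ω):
  Node 1: (V_1 - 10)/5.1 + (V_1 - 0)/100 + (V_1 - 0)/510 = 0
Collecting terms: 0.208 × V_1 = 1.961  =>  V_1 = 9.425 V
V_th = V_1 - V_2 = 9.425 - 0 = 9.425 V
Step 2 — R_th: zero the source — replace V1 by a short circuit (node 2 merges into node 0) — and find the resistance seen between A (node 1) and B (node 0).
Reduce the network between node 1 (A) and node 0 (B) by series/parallel combination:
  Rp1 = R1 ‖ R2 ‖ R3 (parallel, all between nodes 0 and 1) = 1/(1/5.1 + 1/100 + 1/510) = 4.807 Ω
R_th = 4.807 Ω
I_n = V_th/R_th = 9.425/4.807 = 1.961 A, and R_n = R_th = 4.807 Ω

Final answer: I_n = 1.961 A, R_n = 4.807 Ω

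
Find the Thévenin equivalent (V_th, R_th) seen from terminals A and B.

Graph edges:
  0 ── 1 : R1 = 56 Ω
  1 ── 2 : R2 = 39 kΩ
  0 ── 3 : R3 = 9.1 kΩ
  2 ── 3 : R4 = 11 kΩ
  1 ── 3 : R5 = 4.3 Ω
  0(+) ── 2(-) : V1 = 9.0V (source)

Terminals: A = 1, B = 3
Step 1 — V_th is the open-circuit voltage V_A - V_B (nothing connected across the terminals).
Nodal analysis, taking node 2 as the 0 V reference.
Source V1 fixes V_0 = 9 V.
KCL at each unknown node (sum of currents leaving = 0; resistances in Ω):
  Node 1: (V_1 - 9)/56 + (V_1 - 0)/39000 + (V_1 - V_3)/4.3 = 0
  Node 3: (V_3 - 9)/9100 + (V_3 - 0)/11000 + (V_3 - V_1)/4.3 = 0
Collecting terms (coefficients in siemens):
  0.2504·V_1 - 0.2326·V_3 = 0.1607
  0.2328·V_3 - 0.2326·V_1 = 0.000989
Determinant D = (0.2504)(0.2328) - (-0.2326)(-0.2326) = 0.004209
V_1 = [(0.1607)(0.2328) - (-0.2326)(0.000989)]/D = 8.942 V
V_3 = [(0.2504)(0.000989) - (0.1607)(-0.2326)]/D = 8.939 V
V_th = V_1 - V_3 = 8.942 - 8.939 = 0.003465 V
Step 2 — R_th: zero the source — replace V1 by a short circuit (node 2 merges into node 0) — and find the resistance seen between A (node 1) and B (node 3).
Reduce the network between node 1 (A) and node 3 (B) by series/parallel combination:
  Rp1 = R1 ‖ R2 (parallel, both between nodes 0 and 1) = 1/(1/56 + 1/39000) = 55.92 Ω
  Rp2 = R3 ‖ R4 (parallel, both between nodes 0 and 3) = 1/(1/9100 + 1/11000) = 4980 Ω
  Rs1 = Rp1 + Rp2 (series, joined only at node 0) = 55.92 + 4980 = 5036 Ω
  Rp3 = R5 ‖ Rs1 (parallel, both between nodes 1 and 3) = 1/(1/4.3 + 1/5036) = 4.296 Ω
R_th = 4.296 Ω

Final answer: V_th = 0.003465 V, R_th = 4.296 Ω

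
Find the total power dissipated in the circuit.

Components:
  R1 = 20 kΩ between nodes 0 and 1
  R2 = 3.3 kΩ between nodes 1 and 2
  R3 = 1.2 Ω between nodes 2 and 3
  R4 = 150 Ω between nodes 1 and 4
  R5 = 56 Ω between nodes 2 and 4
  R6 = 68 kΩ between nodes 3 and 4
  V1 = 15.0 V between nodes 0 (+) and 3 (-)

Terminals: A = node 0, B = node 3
Nodal analysis, taking node 3 as the 0 V reference.
Source V1 fixes V_0 = 15 V.
KCL at each unknown node (sum of currents leaving = 0; resistances in Ω):
  Node 1: (V_1 - 15)/20000 + (V_1 - V_2)/3300 + (V_1 - V_4)/150 = 0
  Node 2: (V_2 - V_1)/3300 + (V_2 - 0)/1.2 + (V_2 - V_4)/56 = 0
  Node 4: (V_4 - V_1)/150 + (V_4 - V_2)/56 + (V_4 - 0)/68000 = 0
Collecting terms (coefficients in siemens):
  0.00702·V_1 - 0.000303·V_2 - 0.006667·V_4 = 0.00075
  0.8515·V_2 - 0.000303·V_1 - 0.01786·V_4 = 0
  0.02454·V_4 - 0.006667·V_1 - 0.01786·V_2 = 0
Solving these 3 simultaneous equations (Gaussian elimination) gives:
  V_1 = 0.1449 V, V_2 = 0.0008906 V, V_4 = 0.04001 V
Power in each resistor, P = (ΔV)²/R:
  P_R1 = (15 - 0.1449)²/20000 = 0.01103 W
  P_R2 = (0.1449 - 0.0008906)²/3300 = 0.000006282 W
  P_R3 = (0.0008906 - 0)²/1.2 = 0.000000661 W
  P_R4 = (0.1449 - 0.04001)²/150 = 0.00007332 W
  P_R5 = (0.0008906 - 0.04001)²/56 = 0.00002733 W
  P_R6 = (0 - 0.04001)²/68000 = 0.00000002354 W
P_total = P_R1 + P_R2 + P_R3 + P_R4 + P_R5 + P_R6 = 0.01114 W

Final answer: 0.01114 W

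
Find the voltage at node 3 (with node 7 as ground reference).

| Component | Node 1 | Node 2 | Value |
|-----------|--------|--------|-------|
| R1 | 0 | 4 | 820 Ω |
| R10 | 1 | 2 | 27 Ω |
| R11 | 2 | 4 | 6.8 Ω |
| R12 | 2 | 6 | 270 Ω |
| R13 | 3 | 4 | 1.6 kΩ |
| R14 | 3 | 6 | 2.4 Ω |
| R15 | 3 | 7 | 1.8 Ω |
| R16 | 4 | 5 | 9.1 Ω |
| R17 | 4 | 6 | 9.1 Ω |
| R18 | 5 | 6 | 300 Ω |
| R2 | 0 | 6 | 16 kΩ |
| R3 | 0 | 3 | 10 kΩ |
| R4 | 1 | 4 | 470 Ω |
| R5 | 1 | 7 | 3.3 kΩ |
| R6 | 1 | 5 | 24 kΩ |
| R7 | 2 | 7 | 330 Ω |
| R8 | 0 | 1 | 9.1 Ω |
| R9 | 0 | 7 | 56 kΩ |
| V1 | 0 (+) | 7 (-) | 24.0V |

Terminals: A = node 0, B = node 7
Nodal analysis, taking node 7 as the 0 V reference.
Source V1 fixes V_0 = 24 V.
KCL at each unknown node (sum of currents leaving = 0; resistances in Ω):
  Node 1: (V_1 - V_4)/470 + (V_1 - 0)/3300 + (V_1 - V_5)/24000 + (V_1 - 24)/9.1 + (V_1 - V_2)/27 = 0
  Node 2: (V_2 - 0)/330 + (V_2 - V_1)/27 + (V_2 - V_4)/6.8 + (V_2 - V_6)/270 = 0
  Node 3: (V_3 - 24)/10000 + (V_3 - V_4)/1600 + (V_3 - V_6)/2.4 + (V_3 - 0)/1.8 = 0
  Node 4: (V_4 - 24)/820 + (V_4 - V_1)/470 + (V_4 - V_2)/6.8 + (V_4 - V_3)/1600 + (V_4 - V_5)/9.1 + (V_4 - V_6)/9.1 = 0
  Node 5: (V_5 - V_1)/24000 + (V_5 - V_4)/9.1 + (V_5 - V_6)/300 = 0
  Node 6: (V_6 - 24)/16000 + (V_6 - V_2)/270 + (V_6 - V_3)/2.4 + (V_6 - V_4)/9.1 + (V_6 - V_5)/300 = 0
Collecting terms (coefficients in siemens):
  0.1494·V_1 - 0.03704·V_2 - 0.002128·V_4 - 0.00004167·V_5 = 2.637
  0.1908·V_2 - 0.03704·V_1 - 0.1471·V_4 - 0.003704·V_6 = 0
  0.9729·V_3 - 0.000625·V_4 - 0.4167·V_6 = 0.0024
  0.3708·V_4 - 0.002128·V_1 - 0.1471·V_2 - 0.000625·V_3 - 0.1099·V_5 - 0.1099·V_6 = 0.02927
  0.1133·V_5 - 0.00004167·V_1 - 0.1099·V_4 - 0.003333·V_6 = 0
  0.5337·V_6 - 0.003704·V_2 - 0.4167·V_3 - 0.1099·V_4 - 0.003333·V_5 = 0.0015
Solving these 6 simultaneous equations (Gaussian elimination) gives:
  V_1 = 19.78 V, V_2 = 8.265 V, V_3 = 0.8248 V, V_4 = 5.694 V
  V_5 = 5.588 V, V_6 = 1.912 V
The requested potential is V_3 = 0.8248 V.

Final answer: V_3 = 0.8248 V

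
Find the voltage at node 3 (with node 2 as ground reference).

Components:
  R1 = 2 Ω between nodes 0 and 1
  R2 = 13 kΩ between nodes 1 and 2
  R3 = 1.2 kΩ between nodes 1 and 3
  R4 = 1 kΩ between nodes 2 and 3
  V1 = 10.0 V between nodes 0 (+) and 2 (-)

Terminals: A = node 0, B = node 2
Nodal analysis, taking node 2 as the 0 V reference.
Source V1 fixes V_0 = 10 V.
KCL at each unknown node (sum of currents leaving = 0; resistances in Ω):
  Node 1: (V_1 - 10)/2 + (V_1 - 0)/13000 + (V_1 - V_3)/1200 = 0
  Node 3: (V_3 - V_1)/1200 + (V_3 - 0)/1000 = 0
Collecting terms (coefficients in siemens):
  0.5009·V_1 - 0.0008333·V_3 = 5
  0.001833·V_3 - 0.0008333·V_1 = 0
Determinant D = (0.5009)(0.001833) - (-0.0008333)(-0.0008333) = 0.0009176
V_1 = [(5)(0.001833) - (-0.0008333)(0)]/D = 9.989 V
V_3 = [(0.5009)(0) - (5)(-0.0008333)]/D = 4.541 V
The requested potential is V_3 = 4.541 V.

Final answer: V_3 = 4.541 V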